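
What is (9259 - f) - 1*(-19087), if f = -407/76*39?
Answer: 2170169/76 ≈ 28555.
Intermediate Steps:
f = -15873/76 (f = -407*1/76*39 = -407/76*39 = -15873/76 ≈ -208.86)
(9259 - f) - 1*(-19087) = (9259 - 1*(-15873/76)) - 1*(-19087) = (9259 + 15873/76) + 19087 = 719557/76 + 19087 = 2170169/76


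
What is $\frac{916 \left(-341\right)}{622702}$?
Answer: $- \frac{156178}{311351} \approx -0.50161$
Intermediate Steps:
$\frac{916 \left(-341\right)}{622702} = \left(-312356\right) \frac{1}{622702} = - \frac{156178}{311351}$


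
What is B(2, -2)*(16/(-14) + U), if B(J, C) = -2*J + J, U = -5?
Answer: 86/7 ≈ 12.286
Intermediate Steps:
B(J, C) = -J
B(2, -2)*(16/(-14) + U) = (-1*2)*(16/(-14) - 5) = -2*(16*(-1/14) - 5) = -2*(-8/7 - 5) = -2*(-43/7) = 86/7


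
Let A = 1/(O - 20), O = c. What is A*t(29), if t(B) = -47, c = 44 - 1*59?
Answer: 47/35 ≈ 1.3429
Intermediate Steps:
c = -15 (c = 44 - 59 = -15)
O = -15
A = -1/35 (A = 1/(-15 - 20) = 1/(-35) = -1/35 ≈ -0.028571)
A*t(29) = -1/35*(-47) = 47/35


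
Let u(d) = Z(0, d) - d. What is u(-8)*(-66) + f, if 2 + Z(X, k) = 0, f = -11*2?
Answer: -418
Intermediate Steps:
f = -22
Z(X, k) = -2 (Z(X, k) = -2 + 0 = -2)
u(d) = -2 - d
u(-8)*(-66) + f = (-2 - 1*(-8))*(-66) - 22 = (-2 + 8)*(-66) - 22 = 6*(-66) - 22 = -396 - 22 = -418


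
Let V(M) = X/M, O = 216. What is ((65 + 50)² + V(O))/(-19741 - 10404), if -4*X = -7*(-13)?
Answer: -11426309/26045280 ≈ -0.43871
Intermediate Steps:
X = -91/4 (X = -(-7)*(-13)/4 = -¼*91 = -91/4 ≈ -22.750)
V(M) = -91/(4*M)
((65 + 50)² + V(O))/(-19741 - 10404) = ((65 + 50)² - 91/4/216)/(-19741 - 10404) = (115² - 91/4*1/216)/(-30145) = (13225 - 91/864)*(-1/30145) = (11426309/864)*(-1/30145) = -11426309/26045280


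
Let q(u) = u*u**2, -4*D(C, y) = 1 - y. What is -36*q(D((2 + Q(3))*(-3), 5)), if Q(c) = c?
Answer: -36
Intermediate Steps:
D(C, y) = -1/4 + y/4 (D(C, y) = -(1 - y)/4 = -1/4 + y/4)
q(u) = u**3
-36*q(D((2 + Q(3))*(-3), 5)) = -36*(-1/4 + (1/4)*5)**3 = -36*(-1/4 + 5/4)**3 = -36*1**3 = -36*1 = -36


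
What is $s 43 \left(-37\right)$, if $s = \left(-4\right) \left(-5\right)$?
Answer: $-31820$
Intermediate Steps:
$s = 20$
$s 43 \left(-37\right) = 20 \cdot 43 \left(-37\right) = 860 \left(-37\right) = -31820$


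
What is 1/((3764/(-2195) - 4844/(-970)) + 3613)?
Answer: 42583/153992009 ≈ 0.00027653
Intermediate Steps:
1/((3764/(-2195) - 4844/(-970)) + 3613) = 1/((3764*(-1/2195) - 4844*(-1/970)) + 3613) = 1/((-3764/2195 + 2422/485) + 3613) = 1/(139630/42583 + 3613) = 1/(153992009/42583) = 42583/153992009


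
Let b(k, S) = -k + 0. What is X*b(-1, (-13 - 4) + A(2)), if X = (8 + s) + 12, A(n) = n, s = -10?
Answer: 10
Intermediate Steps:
b(k, S) = -k
X = 10 (X = (8 - 10) + 12 = -2 + 12 = 10)
X*b(-1, (-13 - 4) + A(2)) = 10*(-1*(-1)) = 10*1 = 10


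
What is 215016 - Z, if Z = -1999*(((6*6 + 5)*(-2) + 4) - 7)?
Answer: 45101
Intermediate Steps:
Z = 169915 (Z = -1999*(((36 + 5)*(-2) + 4) - 7) = -1999*((41*(-2) + 4) - 7) = -1999*((-82 + 4) - 7) = -1999*(-78 - 7) = -1999*(-85) = 169915)
215016 - Z = 215016 - 1*169915 = 215016 - 169915 = 45101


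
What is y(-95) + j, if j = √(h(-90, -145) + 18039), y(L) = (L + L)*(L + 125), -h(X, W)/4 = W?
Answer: -5700 + √18619 ≈ -5563.5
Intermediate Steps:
h(X, W) = -4*W
y(L) = 2*L*(125 + L) (y(L) = (2*L)*(125 + L) = 2*L*(125 + L))
j = √18619 (j = √(-4*(-145) + 18039) = √(580 + 18039) = √18619 ≈ 136.45)
y(-95) + j = 2*(-95)*(125 - 95) + √18619 = 2*(-95)*30 + √18619 = -5700 + √18619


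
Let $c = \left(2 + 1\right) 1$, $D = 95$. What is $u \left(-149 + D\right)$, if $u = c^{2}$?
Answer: $-486$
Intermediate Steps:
$c = 3$ ($c = 3 \cdot 1 = 3$)
$u = 9$ ($u = 3^{2} = 9$)
$u \left(-149 + D\right) = 9 \left(-149 + 95\right) = 9 \left(-54\right) = -486$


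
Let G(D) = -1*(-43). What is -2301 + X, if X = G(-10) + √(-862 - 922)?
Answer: -2258 + 2*I*√446 ≈ -2258.0 + 42.237*I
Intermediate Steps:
G(D) = 43
X = 43 + 2*I*√446 (X = 43 + √(-862 - 922) = 43 + √(-1784) = 43 + 2*I*√446 ≈ 43.0 + 42.237*I)
-2301 + X = -2301 + (43 + 2*I*√446) = -2258 + 2*I*√446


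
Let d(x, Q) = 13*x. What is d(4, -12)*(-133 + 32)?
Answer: -5252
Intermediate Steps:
d(4, -12)*(-133 + 32) = (13*4)*(-133 + 32) = 52*(-101) = -5252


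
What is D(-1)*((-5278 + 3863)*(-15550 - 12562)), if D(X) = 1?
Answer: 39778480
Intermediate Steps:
D(-1)*((-5278 + 3863)*(-15550 - 12562)) = 1*((-5278 + 3863)*(-15550 - 12562)) = 1*(-1415*(-28112)) = 1*39778480 = 39778480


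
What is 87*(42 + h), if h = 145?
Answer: 16269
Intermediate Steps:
87*(42 + h) = 87*(42 + 145) = 87*187 = 16269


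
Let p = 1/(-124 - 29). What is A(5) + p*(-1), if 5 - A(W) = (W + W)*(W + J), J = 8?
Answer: -19124/153 ≈ -124.99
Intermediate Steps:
p = -1/153 (p = 1/(-153) = -1/153 ≈ -0.0065359)
A(W) = 5 - 2*W*(8 + W) (A(W) = 5 - (W + W)*(W + 8) = 5 - 2*W*(8 + W))
A(5) + p*(-1) = (5 - 16*5 - 2*5²) - 1/153*(-1) = (5 - 80 - 2*25) + 1/153 = (5 - 80 - 50) + 1/153 = -125 + 1/153 = -19124/153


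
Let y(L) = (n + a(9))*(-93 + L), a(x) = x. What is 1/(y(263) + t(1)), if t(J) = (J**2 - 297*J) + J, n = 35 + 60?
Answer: 1/17385 ≈ 5.7521e-5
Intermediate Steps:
n = 95
t(J) = J**2 - 296*J
y(L) = -9672 + 104*L (y(L) = (95 + 9)*(-93 + L) = 104*(-93 + L) = -9672 + 104*L)
1/(y(263) + t(1)) = 1/((-9672 + 104*263) + 1*(-296 + 1)) = 1/((-9672 + 27352) + 1*(-295)) = 1/(17680 - 295) = 1/17385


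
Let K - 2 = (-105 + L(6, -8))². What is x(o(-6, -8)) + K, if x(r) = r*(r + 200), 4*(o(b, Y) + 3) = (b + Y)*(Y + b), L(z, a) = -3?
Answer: 22982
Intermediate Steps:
o(b, Y) = -3 + (Y + b)²/4 (o(b, Y) = -3 + ((b + Y)*(Y + b))/4 = -3 + ((Y + b)*(Y + b))/4 = -3 + (Y + b)²/4)
x(r) = r*(200 + r)
K = 11666 (K = 2 + (-105 - 3)² = 2 + (-108)² = 2 + 11664 = 11666)
x(o(-6, -8)) + K = (-3 + (-8 - 6)²/4)*(200 + (-3 + (-8 - 6)²/4)) + 11666 = (-3 + (¼)*(-14)²)*(200 + (-3 + (¼)*(-14)²)) + 11666 = (-3 + (¼)*196)*(200 + (-3 + (¼)*196)) + 11666 = (-3 + 49)*(200 + (-3 + 49)) + 11666 = 46*(200 + 46) + 11666 = 46*246 + 11666 = 11316 + 11666 = 22982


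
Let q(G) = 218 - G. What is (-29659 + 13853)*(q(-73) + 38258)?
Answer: -609305494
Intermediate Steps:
(-29659 + 13853)*(q(-73) + 38258) = (-29659 + 13853)*((218 - 1*(-73)) + 38258) = -15806*((218 + 73) + 38258) = -15806*(291 + 38258) = -15806*38549 = -609305494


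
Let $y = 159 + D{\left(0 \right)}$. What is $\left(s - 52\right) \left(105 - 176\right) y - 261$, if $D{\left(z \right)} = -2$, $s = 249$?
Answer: $-2196220$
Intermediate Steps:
$y = 157$ ($y = 159 - 2 = 157$)
$\left(s - 52\right) \left(105 - 176\right) y - 261 = \left(249 - 52\right) \left(105 - 176\right) 157 - 261 = 197 \left(-71\right) 157 - 261 = \left(-13987\right) 157 - 261 = -2195959 - 261 = -2196220$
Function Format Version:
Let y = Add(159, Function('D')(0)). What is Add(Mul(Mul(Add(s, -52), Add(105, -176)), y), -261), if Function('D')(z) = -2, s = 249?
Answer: -2196220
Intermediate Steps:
y = 157 (y = Add(159, -2) = 157)
Add(Mul(Mul(Add(s, -52), Add(105, -176)), y), -261) = Add(Mul(Mul(Add(249, -52), Add(105, -176)), 157), -261) = Add(Mul(Mul(197, -71), 157), -261) = Add(Mul(-13987, 157), -261) = Add(-2195959, -261) = -2196220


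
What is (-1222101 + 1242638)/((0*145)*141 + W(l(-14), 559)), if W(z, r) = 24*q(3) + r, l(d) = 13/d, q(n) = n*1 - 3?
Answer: 20537/559 ≈ 36.739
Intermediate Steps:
q(n) = -3 + n (q(n) = n - 3 = -3 + n)
W(z, r) = r (W(z, r) = 24*(-3 + 3) + r = 24*0 + r = 0 + r = r)
(-1222101 + 1242638)/((0*145)*141 + W(l(-14), 559)) = (-1222101 + 1242638)/((0*145)*141 + 559) = 20537/(0*141 + 559) = 20537/(0 + 559) = 20537/559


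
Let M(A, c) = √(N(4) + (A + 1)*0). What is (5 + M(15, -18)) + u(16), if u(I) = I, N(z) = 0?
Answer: 21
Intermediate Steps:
M(A, c) = 0 (M(A, c) = √(0 + (A + 1)*0) = √(0 + (1 + A)*0) = √(0 + 0) = √0 = 0)
(5 + M(15, -18)) + u(16) = (5 + 0) + 16 = 5 + 16 = 21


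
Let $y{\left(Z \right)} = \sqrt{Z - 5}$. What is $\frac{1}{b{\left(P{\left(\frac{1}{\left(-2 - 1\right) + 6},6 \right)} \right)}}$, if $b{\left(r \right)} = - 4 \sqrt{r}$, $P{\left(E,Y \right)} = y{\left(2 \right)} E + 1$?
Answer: $- \frac{\sqrt{3}}{4 \sqrt{3 + i \sqrt{3}}} \approx -0.22472 + 0.060215 i$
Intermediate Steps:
$y{\left(Z \right)} = \sqrt{-5 + Z}$
$P{\left(E,Y \right)} = 1 + i E \sqrt{3}$ ($P{\left(E,Y \right)} = \sqrt{-5 + 2} E + 1 = \sqrt{-3} E + 1 = i \sqrt{3} E + 1 = i E \sqrt{3} + 1 = 1 + i E \sqrt{3}$)
$\frac{1}{b{\left(P{\left(\frac{1}{\left(-2 - 1\right) + 6},6 \right)} \right)}} = \frac{1}{\left(-4\right) \sqrt{1 + \frac{i \sqrt{3}}{\left(-2 - 1\right) + 6}}} = \frac{1}{\left(-4\right) \sqrt{1 + \frac{i \sqrt{3}}{-3 + 6}}} = \frac{1}{\left(-4\right) \sqrt{1 + \frac{i \sqrt{3}}{3}}} = - \frac{1}{4 \sqrt{1 + \frac{i \sqrt{3}}{3}}}$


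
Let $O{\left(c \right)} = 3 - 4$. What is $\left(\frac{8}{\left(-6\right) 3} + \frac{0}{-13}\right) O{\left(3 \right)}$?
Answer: $\frac{4}{9} \approx 0.44444$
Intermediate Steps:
$O{\left(c \right)} = -1$ ($O{\left(c \right)} = 3 - 4 = -1$)
$\left(\frac{8}{\left(-6\right) 3} + \frac{0}{-13}\right) O{\left(3 \right)} = \left(\frac{8}{\left(-6\right) 3} + \frac{0}{-13}\right) \left(-1\right) = \left(\frac{8}{-18} + 0 \left(- \frac{1}{13}\right)\right) \left(-1\right) = \left(8 \left(- \frac{1}{18}\right) + 0\right) \left(-1\right) = \left(- \frac{4}{9} + 0\right) \left(-1\right) = \left(- \frac{4}{9}\right) \left(-1\right) = \frac{4}{9}$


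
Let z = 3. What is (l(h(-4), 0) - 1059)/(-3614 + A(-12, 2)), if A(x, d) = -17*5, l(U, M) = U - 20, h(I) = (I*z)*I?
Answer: 1031/3699 ≈ 0.27872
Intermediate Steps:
h(I) = 3*I**2 (h(I) = (I*3)*I = (3*I)*I = 3*I**2)
l(U, M) = -20 + U
A(x, d) = -85
(l(h(-4), 0) - 1059)/(-3614 + A(-12, 2)) = ((-20 + 3*(-4)**2) - 1059)/(-3614 - 85) = ((-20 + 3*16) - 1059)/(-3699) = ((-20 + 48) - 1059)*(-1/3699) = (28 - 1059)*(-1/3699) = -1031*(-1/3699) = 1031/3699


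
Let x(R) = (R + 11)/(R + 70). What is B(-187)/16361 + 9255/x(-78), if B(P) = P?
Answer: 1211355911/1096187 ≈ 1105.1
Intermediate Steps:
x(R) = (11 + R)/(70 + R)
B(-187)/16361 + 9255/x(-78) = -187/16361 + 9255/(((11 - 78)/(70 - 78))) = -187*1/16361 + 9255/((-67/(-8))) = -187/16361 + 9255/((-⅛*(-67))) = -187/16361 + 9255/(67/8) = -187/16361 + 9255*(8/67) = -187/16361 + 74040/67 = 1211355911/1096187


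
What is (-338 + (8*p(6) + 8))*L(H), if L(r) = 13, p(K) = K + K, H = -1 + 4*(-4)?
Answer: -3042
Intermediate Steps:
H = -17 (H = -1 - 16 = -17)
p(K) = 2*K
(-338 + (8*p(6) + 8))*L(H) = (-338 + (8*(2*6) + 8))*13 = (-338 + (8*12 + 8))*13 = (-338 + (96 + 8))*13 = (-338 + 104)*13 = -234*13 = -3042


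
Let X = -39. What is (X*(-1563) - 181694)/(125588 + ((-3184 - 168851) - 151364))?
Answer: 120737/197811 ≈ 0.61036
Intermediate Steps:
(X*(-1563) - 181694)/(125588 + ((-3184 - 168851) - 151364)) = (-39*(-1563) - 181694)/(125588 + ((-3184 - 168851) - 151364)) = (60957 - 181694)/(125588 + (-172035 - 151364)) = -120737/(125588 - 323399) = -120737/(-197811) = -120737*(-1/197811) = 120737/197811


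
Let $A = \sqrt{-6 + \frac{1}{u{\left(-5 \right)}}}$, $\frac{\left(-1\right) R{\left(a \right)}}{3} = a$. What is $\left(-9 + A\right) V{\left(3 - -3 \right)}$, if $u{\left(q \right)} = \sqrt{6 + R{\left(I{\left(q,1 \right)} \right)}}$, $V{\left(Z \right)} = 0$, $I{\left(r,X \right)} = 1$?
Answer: $0$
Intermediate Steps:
$R{\left(a \right)} = - 3 a$
$u{\left(q \right)} = \sqrt{3}$ ($u{\left(q \right)} = \sqrt{6 - 3} = \sqrt{3}$)
$A = \sqrt{-6 + \frac{\sqrt{3}}{3}}$ ($A = \sqrt{-6 + \frac{1}{\sqrt{3}}} = \sqrt{-6 + \frac{\sqrt{3}}{3}} \approx 2.3287 i$)
$\left(-9 + A\right) V{\left(3 - -3 \right)} = \left(-9 + \frac{\sqrt{-54 + 3 \sqrt{3}}}{3}\right) 0 = 0$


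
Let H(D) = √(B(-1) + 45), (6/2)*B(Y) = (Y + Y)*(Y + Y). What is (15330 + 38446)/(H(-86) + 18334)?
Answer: 2957787552/1008406529 - 53776*√417/1008406529 ≈ 2.9320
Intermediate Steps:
B(Y) = 4*Y²/3 (B(Y) = ((Y + Y)*(Y + Y))/3 = ((2*Y)*(2*Y))/3 = (4*Y²)/3 = 4*Y²/3)
H(D) = √417/3 (H(D) = √((4/3)*(-1)² + 45) = √((4/3)*1 + 45) = √(4/3 + 45) = √(139/3) = √417/3)
(15330 + 38446)/(H(-86) + 18334) = (15330 + 38446)/(√417/3 + 18334) = 53776/(18334 + √417/3)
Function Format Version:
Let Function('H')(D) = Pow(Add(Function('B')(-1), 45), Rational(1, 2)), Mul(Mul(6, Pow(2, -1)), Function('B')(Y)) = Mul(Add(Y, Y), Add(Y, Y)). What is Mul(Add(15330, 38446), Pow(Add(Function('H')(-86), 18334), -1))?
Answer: Add(Rational(2957787552, 1008406529), Mul(Rational(-53776, 1008406529), Pow(417, Rational(1, 2)))) ≈ 2.9320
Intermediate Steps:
Function('B')(Y) = Mul(Rational(4, 3), Pow(Y, 2)) (Function('B')(Y) = Mul(Rational(1, 3), Mul(Add(Y, Y), Add(Y, Y))) = Mul(Rational(1, 3), Mul(Mul(2, Y), Mul(2, Y))) = Mul(Rational(1, 3), Mul(4, Pow(Y, 2))) = Mul(Rational(4, 3), Pow(Y, 2)))
Function('H')(D) = Mul(Rational(1, 3), Pow(417, Rational(1, 2))) (Function('H')(D) = Pow(Add(Mul(Rational(4, 3), Pow(-1, 2)), 45), Rational(1, 2)) = Pow(Add(Mul(Rational(4, 3), 1), 45), Rational(1, 2)) = Pow(Add(Rational(4, 3), 45), Rational(1, 2)) = Pow(Rational(139, 3), Rational(1, 2)) = Mul(Rational(1, 3), Pow(417, Rational(1, 2))))
Mul(Add(15330, 38446), Pow(Add(Function('H')(-86), 18334), -1)) = Mul(Add(15330, 38446), Pow(Add(Mul(Rational(1, 3), Pow(417, Rational(1, 2))), 18334), -1)) = Mul(53776, Pow(Add(18334, Mul(Rational(1, 3), Pow(417, Rational(1, 2)))), -1))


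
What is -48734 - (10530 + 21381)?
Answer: -80645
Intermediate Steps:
-48734 - (10530 + 21381) = -48734 - 1*31911 = -48734 - 31911 = -80645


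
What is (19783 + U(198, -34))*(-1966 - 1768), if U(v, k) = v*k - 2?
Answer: -48724966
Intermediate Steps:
U(v, k) = -2 + k*v (U(v, k) = k*v - 2 = -2 + k*v)
(19783 + U(198, -34))*(-1966 - 1768) = (19783 + (-2 - 34*198))*(-1966 - 1768) = (19783 + (-2 - 6732))*(-3734) = (19783 - 6734)*(-3734) = 13049*(-3734) = -48724966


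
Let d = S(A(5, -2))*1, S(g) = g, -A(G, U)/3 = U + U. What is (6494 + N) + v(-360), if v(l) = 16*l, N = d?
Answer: 746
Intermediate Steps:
A(G, U) = -6*U (A(G, U) = -3*(U + U) = -6*U)
d = 12 (d = -6*(-2)*1 = 12*1 = 12)
N = 12
(6494 + N) + v(-360) = (6494 + 12) + 16*(-360) = 6506 - 5760 = 746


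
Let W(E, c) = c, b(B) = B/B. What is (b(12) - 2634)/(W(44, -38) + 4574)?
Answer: -2633/4536 ≈ -0.58047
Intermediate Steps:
b(B) = 1
(b(12) - 2634)/(W(44, -38) + 4574) = (1 - 2634)/(-38 + 4574) = -2633/4536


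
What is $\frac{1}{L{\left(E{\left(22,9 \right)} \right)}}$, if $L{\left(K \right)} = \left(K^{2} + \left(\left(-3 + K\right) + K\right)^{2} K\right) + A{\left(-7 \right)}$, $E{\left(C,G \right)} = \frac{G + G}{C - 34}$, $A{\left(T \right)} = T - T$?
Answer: $- \frac{4}{207} \approx -0.019324$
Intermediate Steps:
$A{\left(T \right)} = 0$
$E{\left(C,G \right)} = \frac{2 G}{-34 + C}$
$L{\left(K \right)} = K^{2} + K \left(-3 + 2 K\right)^{2}$ ($L{\left(K \right)} = \left(K^{2} + \left(\left(-3 + K\right) + K\right)^{2} K\right) + 0 = \left(K^{2} + \left(-3 + 2 K\right)^{2} K\right) + 0 = \left(K^{2} + K \left(-3 + 2 K\right)^{2}\right) + 0 = K^{2} + K \left(-3 + 2 K\right)^{2}$)
$\frac{1}{L{\left(E{\left(22,9 \right)} \right)}} = \frac{1}{2 \cdot 9 \frac{1}{-34 + 22} \left(2 \cdot 9 \frac{1}{-34 + 22} + \left(-3 + 2 \cdot 2 \cdot 9 \frac{1}{-34 + 22}\right)^{2}\right)} = \frac{1}{2 \cdot 9 \frac{1}{-12} \left(2 \cdot 9 \frac{1}{-12} + \left(-3 + 2 \cdot 2 \cdot 9 \frac{1}{-12}\right)^{2}\right)} = \frac{1}{2 \cdot 9 \left(- \frac{1}{12}\right) \left(2 \cdot 9 \left(- \frac{1}{12}\right) + \left(-3 + 2 \cdot 2 \cdot 9 \left(- \frac{1}{12}\right)\right)^{2}\right)} = \frac{1}{\left(- \frac{3}{2}\right) \left(- \frac{3}{2} + \left(-3 + 2 \left(- \frac{3}{2}\right)\right)^{2}\right)} = \frac{1}{\left(- \frac{3}{2}\right) \left(- \frac{3}{2} + \left(-3 - 3\right)^{2}\right)} = \frac{1}{\left(- \frac{3}{2}\right) \left(- \frac{3}{2} + \left(-6\right)^{2}\right)} = \frac{1}{\left(- \frac{3}{2}\right) \left(- \frac{3}{2} + 36\right)} = \frac{1}{\left(- \frac{3}{2}\right) \frac{69}{2}} = \frac{1}{- \frac{207}{4}} = - \frac{4}{207}$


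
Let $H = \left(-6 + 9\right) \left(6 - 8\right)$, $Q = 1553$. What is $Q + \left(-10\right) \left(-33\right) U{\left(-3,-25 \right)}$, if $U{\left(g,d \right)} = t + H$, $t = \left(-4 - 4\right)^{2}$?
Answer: $20693$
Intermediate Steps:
$H = -6$ ($H = 3 \left(-2\right) = -6$)
$t = 64$ ($t = \left(-8\right)^{2} = 64$)
$U{\left(g,d \right)} = 58$ ($U{\left(g,d \right)} = 64 - 6 = 58$)
$Q + \left(-10\right) \left(-33\right) U{\left(-3,-25 \right)} = 1553 + \left(-10\right) \left(-33\right) 58 = 1553 + 330 \cdot 58 = 1553 + 19140 = 20693$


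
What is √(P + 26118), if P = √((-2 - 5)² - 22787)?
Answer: √(26118 + I*√22738) ≈ 161.61 + 0.4665*I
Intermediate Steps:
P = I*√22738 (P = √((-7)² - 22787) = √(49 - 22787) = √(-22738) = I*√22738 ≈ 150.79*I)
√(P + 26118) = √(I*√22738 + 26118) = √(26118 + I*√22738)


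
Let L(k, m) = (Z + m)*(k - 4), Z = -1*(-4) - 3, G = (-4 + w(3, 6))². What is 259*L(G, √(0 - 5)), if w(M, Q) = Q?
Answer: 0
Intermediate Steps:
G = 4 (G = (-4 + 6)² = 2² = 4)
Z = 1 (Z = 4 - 3 = 1)
L(k, m) = (1 + m)*(-4 + k) (L(k, m) = (1 + m)*(k - 4) = (1 + m)*(-4 + k))
259*L(G, √(0 - 5)) = 259*(-4 + 4 - 4*√(0 - 5) + 4*√(0 - 5)) = 259*(-4 + 4 - 4*I*√5 + 4*√(-5)) = 259*(-4 + 4 - 4*I*√5 + 4*(I*√5)) = 259*(-4 + 4 - 4*I*√5 + 4*I*√5) = 259*0 = 0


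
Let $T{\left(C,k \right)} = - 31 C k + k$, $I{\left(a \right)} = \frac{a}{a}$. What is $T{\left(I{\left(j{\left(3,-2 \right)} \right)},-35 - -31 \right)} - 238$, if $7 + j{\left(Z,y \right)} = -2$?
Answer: $-118$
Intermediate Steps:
$j{\left(Z,y \right)} = -9$ ($j{\left(Z,y \right)} = -7 - 2 = -9$)
$I{\left(a \right)} = 1$
$T{\left(C,k \right)} = k - 31 C k$ ($T{\left(C,k \right)} = - 31 C k + k = k - 31 C k$)
$T{\left(I{\left(j{\left(3,-2 \right)} \right)},-35 - -31 \right)} - 238 = \left(-35 - -31\right) \left(1 - 31\right) - 238 = \left(-35 + 31\right) \left(1 - 31\right) - 238 = \left(-4\right) \left(-30\right) - 238 = 120 - 238 = -118$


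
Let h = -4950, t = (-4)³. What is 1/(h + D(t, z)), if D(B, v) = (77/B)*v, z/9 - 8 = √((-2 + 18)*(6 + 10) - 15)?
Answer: -18944/95307543 + 448*√241/1048382973 ≈ -0.00019213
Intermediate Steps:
t = -64
z = 72 + 9*√241 (z = 72 + 9*√((-2 + 18)*(6 + 10) - 15) = 72 + 9*√(16*16 - 15) = 72 + 9*√(256 - 15) = 72 + 9*√241 ≈ 211.72)
D(B, v) = 77*v/B
1/(h + D(t, z)) = 1/(-4950 + 77*(72 + 9*√241)/(-64)) = 1/(-4950 + 77*(72 + 9*√241)*(-1/64)) = 1/(-4950 + (-693/8 - 693*√241/64)) = 1/(-40293/8 - 693*√241/64)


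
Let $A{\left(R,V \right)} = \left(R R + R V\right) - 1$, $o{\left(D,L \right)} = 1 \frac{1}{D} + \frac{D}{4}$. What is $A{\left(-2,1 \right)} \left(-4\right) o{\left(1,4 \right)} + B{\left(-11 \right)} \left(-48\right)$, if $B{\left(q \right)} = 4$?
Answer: $-197$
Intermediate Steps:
$o{\left(D,L \right)} = \frac{1}{D} + \frac{D}{4}$ ($o{\left(D,L \right)} = \frac{1}{D} + D \frac{1}{4} = \frac{1}{D} + \frac{D}{4}$)
$A{\left(R,V \right)} = -1 + R^{2} + R V$ ($A{\left(R,V \right)} = \left(R^{2} + R V\right) - 1 = -1 + R^{2} + R V$)
$A{\left(-2,1 \right)} \left(-4\right) o{\left(1,4 \right)} + B{\left(-11 \right)} \left(-48\right) = \left(-1 + \left(-2\right)^{2} - 2\right) \left(-4\right) \left(1^{-1} + \frac{1}{4} \cdot 1\right) + 4 \left(-48\right) = \left(-1 + 4 - 2\right) \left(-4\right) \left(1 + \frac{1}{4}\right) - 192 = 1 \left(-4\right) \frac{5}{4} - 192 = \left(-4\right) \frac{5}{4} - 192 = -5 - 192 = -197$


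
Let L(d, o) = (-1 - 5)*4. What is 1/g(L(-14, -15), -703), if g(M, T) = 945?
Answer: 1/945 ≈ 0.0010582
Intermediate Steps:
L(d, o) = -24 (L(d, o) = -6*4 = -24)
1/g(L(-14, -15), -703) = 1/945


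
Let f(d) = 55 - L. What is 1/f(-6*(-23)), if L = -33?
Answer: 1/88 ≈ 0.011364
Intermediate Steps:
f(d) = 88 (f(d) = 55 - 1*(-33) = 55 + 33 = 88)
1/f(-6*(-23)) = 1/88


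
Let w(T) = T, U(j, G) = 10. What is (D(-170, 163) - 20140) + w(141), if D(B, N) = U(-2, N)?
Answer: -19989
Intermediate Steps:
D(B, N) = 10
(D(-170, 163) - 20140) + w(141) = (10 - 20140) + 141 = -20130 + 141 = -19989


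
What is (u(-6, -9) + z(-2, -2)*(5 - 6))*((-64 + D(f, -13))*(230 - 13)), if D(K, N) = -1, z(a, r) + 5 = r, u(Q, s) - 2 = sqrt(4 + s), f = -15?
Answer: -126945 - 14105*I*sqrt(5) ≈ -1.2695e+5 - 31540.0*I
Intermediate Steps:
u(Q, s) = 2 + sqrt(4 + s)
z(a, r) = -5 + r
(u(-6, -9) + z(-2, -2)*(5 - 6))*((-64 + D(f, -13))*(230 - 13)) = ((2 + sqrt(4 - 9)) + (-5 - 2)*(5 - 6))*((-64 - 1)*(230 - 13)) = ((2 + sqrt(-5)) - 7*(-1))*(-65*217) = ((2 + I*sqrt(5)) + 7)*(-14105) = (9 + I*sqrt(5))*(-14105) = -126945 - 14105*I*sqrt(5)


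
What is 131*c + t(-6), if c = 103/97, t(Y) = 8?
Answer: 14269/97 ≈ 147.10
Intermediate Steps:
c = 103/97 (c = 103*(1/97) = 103/97 ≈ 1.0619)
131*c + t(-6) = 131*(103/97) + 8 = 13493/97 + 8 = 14269/97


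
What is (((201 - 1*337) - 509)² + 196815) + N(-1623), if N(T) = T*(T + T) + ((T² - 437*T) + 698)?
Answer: 9225176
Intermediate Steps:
N(T) = 698 - 437*T + 3*T² (N(T) = T*(2*T) + (698 + T² - 437*T) = 2*T² + (698 + T² - 437*T) = 698 - 437*T + 3*T²)
(((201 - 1*337) - 509)² + 196815) + N(-1623) = (((201 - 1*337) - 509)² + 196815) + (698 - 437*(-1623) + 3*(-1623)²) = (((201 - 337) - 509)² + 196815) + (698 + 709251 + 3*2634129) = ((-136 - 509)² + 196815) + (698 + 709251 + 7902387) = ((-645)² + 196815) + 8612336 = (416025 + 196815) + 8612336 = 612840 + 8612336 = 9225176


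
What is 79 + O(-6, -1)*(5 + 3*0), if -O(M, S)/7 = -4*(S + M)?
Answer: -901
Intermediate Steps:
O(M, S) = 28*M + 28*S (O(M, S) = -(-28)*(S + M) = -(-28)*(M + S) = -7*(-4*M - 4*S) = 28*M + 28*S)
79 + O(-6, -1)*(5 + 3*0) = 79 + (28*(-6) + 28*(-1))*(5 + 3*0) = 79 + (-168 - 28)*(5 + 0) = 79 - 196*5 = 79 - 980 = -901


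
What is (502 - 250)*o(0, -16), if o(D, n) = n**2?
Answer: 64512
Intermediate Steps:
(502 - 250)*o(0, -16) = (502 - 250)*(-16)**2 = 252*256 = 64512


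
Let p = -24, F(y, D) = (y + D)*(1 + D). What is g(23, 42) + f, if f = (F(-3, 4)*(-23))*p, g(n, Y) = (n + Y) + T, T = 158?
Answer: 2983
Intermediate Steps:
F(y, D) = (1 + D)*(D + y) (F(y, D) = (D + y)*(1 + D) = (1 + D)*(D + y))
g(n, Y) = 158 + Y + n (g(n, Y) = (n + Y) + 158 = (Y + n) + 158 = 158 + Y + n)
f = 2760 (f = ((4 - 3 + 4² + 4*(-3))*(-23))*(-24) = ((4 - 3 + 16 - 12)*(-23))*(-24) = (5*(-23))*(-24) = -115*(-24) = 2760)
g(23, 42) + f = (158 + 42 + 23) + 2760 = 223 + 2760 = 2983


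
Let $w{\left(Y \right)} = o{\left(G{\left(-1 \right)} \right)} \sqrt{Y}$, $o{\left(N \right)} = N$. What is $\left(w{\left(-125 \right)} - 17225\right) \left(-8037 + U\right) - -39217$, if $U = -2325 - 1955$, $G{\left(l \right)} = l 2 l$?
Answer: $212199542 - 123170 i \sqrt{5} \approx 2.122 \cdot 10^{8} - 2.7542 \cdot 10^{5} i$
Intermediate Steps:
$G{\left(l \right)} = 2 l^{2}$ ($G{\left(l \right)} = 2 l l = 2 l^{2}$)
$U = -4280$ ($U = -2325 - 1955 = -4280$)
$w{\left(Y \right)} = 2 \sqrt{Y}$ ($w{\left(Y \right)} = 2 \left(-1\right)^{2} \sqrt{Y} = 2 \cdot 1 \sqrt{Y} = 2 \sqrt{Y}$)
$\left(w{\left(-125 \right)} - 17225\right) \left(-8037 + U\right) - -39217 = \left(2 \sqrt{-125} - 17225\right) \left(-8037 - 4280\right) - -39217 = \left(2 \cdot 5 i \sqrt{5} - 17225\right) \left(-12317\right) + 39217 = \left(10 i \sqrt{5} - 17225\right) \left(-12317\right) + 39217 = \left(-17225 + 10 i \sqrt{5}\right) \left(-12317\right) + 39217 = \left(212160325 - 123170 i \sqrt{5}\right) + 39217 = 212199542 - 123170 i \sqrt{5}$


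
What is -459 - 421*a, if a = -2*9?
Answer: 7119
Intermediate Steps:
a = -18
-459 - 421*a = -459 - 421*(-18) = -459 + 7578 = 7119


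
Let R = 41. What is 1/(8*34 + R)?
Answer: 1/313 ≈ 0.0031949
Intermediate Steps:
1/(8*34 + R) = 1/(8*34 + 41) = 1/(272 + 41) = 1/313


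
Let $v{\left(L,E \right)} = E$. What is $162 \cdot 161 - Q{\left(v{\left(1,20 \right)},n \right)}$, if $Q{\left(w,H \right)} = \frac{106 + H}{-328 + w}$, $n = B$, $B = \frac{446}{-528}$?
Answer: $\frac{2120807345}{81312} \approx 26082.0$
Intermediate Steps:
$B = - \frac{223}{264}$ ($B = 446 \left(- \frac{1}{528}\right) = - \frac{223}{264} \approx -0.8447$)
$n = - \frac{223}{264} \approx -0.8447$
$Q{\left(w,H \right)} = \frac{106 + H}{-328 + w}$
$162 \cdot 161 - Q{\left(v{\left(1,20 \right)},n \right)} = 162 \cdot 161 - \frac{106 - \frac{223}{264}}{-328 + 20} = 26082 - \frac{1}{-308} \cdot \frac{27761}{264} = 26082 - \left(- \frac{1}{308}\right) \frac{27761}{264} = 26082 - - \frac{27761}{81312} = 26082 + \frac{27761}{81312} = \frac{2120807345}{81312}$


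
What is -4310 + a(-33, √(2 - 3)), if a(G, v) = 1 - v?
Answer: -4309 - I ≈ -4309.0 - 1.0*I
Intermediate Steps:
-4310 + a(-33, √(2 - 3)) = -4310 + (1 - √(2 - 3)) = -4310 + (1 - √(-1)) = -4310 + (1 - I) = -4309 - I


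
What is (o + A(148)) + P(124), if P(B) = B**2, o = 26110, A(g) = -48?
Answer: 41438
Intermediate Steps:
(o + A(148)) + P(124) = (26110 - 48) + 124**2 = 26062 + 15376 = 41438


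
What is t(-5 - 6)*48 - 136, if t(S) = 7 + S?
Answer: -328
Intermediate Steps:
t(-5 - 6)*48 - 136 = (7 + (-5 - 6))*48 - 136 = (7 - 11)*48 - 136 = -4*48 - 136 = -192 - 136 = -328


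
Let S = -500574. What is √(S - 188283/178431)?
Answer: I*√1770791030101643/59477 ≈ 707.51*I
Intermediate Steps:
√(S - 188283/178431) = √(-500574 - 188283/178431) = √(-500574 - 188283*1/178431) = √(-500574 - 62761/59477) = √(-29772702559/59477) = I*√1770791030101643/59477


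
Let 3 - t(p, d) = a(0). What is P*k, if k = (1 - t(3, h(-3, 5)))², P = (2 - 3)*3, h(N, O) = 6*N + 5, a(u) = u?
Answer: -12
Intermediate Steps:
h(N, O) = 5 + 6*N
t(p, d) = 3 (t(p, d) = 3 - 1*0 = 3 + 0 = 3)
P = -3 (P = -1*3 = -3)
k = 4 (k = (1 - 1*3)² = (1 - 3)² = (-2)² = 4)
P*k = -3*4 = -12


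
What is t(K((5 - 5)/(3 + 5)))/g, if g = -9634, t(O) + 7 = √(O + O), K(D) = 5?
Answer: 7/9634 - √10/9634 ≈ 0.00039835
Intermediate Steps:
t(O) = -7 + √2*√O (t(O) = -7 + √(O + O) = -7 + √(2*O) = -7 + √2*√O)
t(K((5 - 5)/(3 + 5)))/g = (-7 + √2*√5)/(-9634) = (-7 + √10)*(-1/9634) = 7/9634 - √10/9634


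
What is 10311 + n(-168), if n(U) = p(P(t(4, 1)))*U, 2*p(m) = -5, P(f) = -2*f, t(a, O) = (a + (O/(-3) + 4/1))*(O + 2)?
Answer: 10731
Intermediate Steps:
t(a, O) = (2 + O)*(4 + a - O/3) (t(a, O) = (a + (O*(-1/3) + 4*1))*(2 + O) = (a + (-O/3 + 4))*(2 + O) = (a + (4 - O/3))*(2 + O) = (4 + a - O/3)*(2 + O) = (2 + O)*(4 + a - O/3))
p(m) = -5/2 (p(m) = (1/2)*(-5) = -5/2)
n(U) = -5*U/2
10311 + n(-168) = 10311 - 5/2*(-168) = 10311 + 420 = 10731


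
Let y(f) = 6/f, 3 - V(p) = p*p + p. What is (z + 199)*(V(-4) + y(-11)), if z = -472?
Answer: 28665/11 ≈ 2605.9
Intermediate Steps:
V(p) = 3 - p - p² (V(p) = 3 - (p*p + p) = 3 - (p² + p) = 3 - (p + p²) = 3 + (-p - p²) = 3 - p - p²)
(z + 199)*(V(-4) + y(-11)) = (-472 + 199)*((3 - 1*(-4) - 1*(-4)²) + 6/(-11)) = -273*((3 + 4 - 1*16) + 6*(-1/11)) = -273*((3 + 4 - 16) - 6/11) = -273*(-9 - 6/11) = -273*(-105/11) = 28665/11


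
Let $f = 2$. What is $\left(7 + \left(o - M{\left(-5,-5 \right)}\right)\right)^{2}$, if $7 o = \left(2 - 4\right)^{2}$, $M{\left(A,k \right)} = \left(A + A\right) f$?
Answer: $\frac{37249}{49} \approx 760.18$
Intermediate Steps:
$M{\left(A,k \right)} = 4 A$ ($M{\left(A,k \right)} = \left(A + A\right) 2 = 2 A 2 = 4 A$)
$o = \frac{4}{7}$ ($o = \frac{\left(2 - 4\right)^{2}}{7} = \frac{\left(-2\right)^{2}}{7} = \frac{1}{7} \cdot 4 = \frac{4}{7} \approx 0.57143$)
$\left(7 + \left(o - M{\left(-5,-5 \right)}\right)\right)^{2} = \left(7 - \left(- \frac{4}{7} + 4 \left(-5\right)\right)\right)^{2} = \left(7 + \left(\frac{4}{7} - -20\right)\right)^{2} = \left(7 + \left(\frac{4}{7} + 20\right)\right)^{2} = \left(7 + \frac{144}{7}\right)^{2} = \left(\frac{193}{7}\right)^{2} = \frac{37249}{49}$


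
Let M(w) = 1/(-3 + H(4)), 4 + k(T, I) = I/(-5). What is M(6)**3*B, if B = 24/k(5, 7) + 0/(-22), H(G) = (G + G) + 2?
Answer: -40/3087 ≈ -0.012958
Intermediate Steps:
k(T, I) = -4 - I/5 (k(T, I) = -4 + I/(-5) = -4 + I*(-1/5) = -4 - I/5)
H(G) = 2 + 2*G (H(G) = 2*G + 2 = 2 + 2*G)
M(w) = 1/7 (M(w) = 1/(-3 + (2 + 2*4)) = 1/(-3 + (2 + 8)) = 1/(-3 + 10) = 1/7)
B = -40/9 (B = 24/(-4 - 1/5*7) + 0/(-22) = 24/(-4 - 7/5) + 0*(-1/22) = 24/(-27/5) + 0 = 24*(-5/27) + 0 = -40/9 + 0 = -40/9 ≈ -4.4444)
M(6)**3*B = (1/7)**3*(-40/9) = (1/343)*(-40/9) = -40/3087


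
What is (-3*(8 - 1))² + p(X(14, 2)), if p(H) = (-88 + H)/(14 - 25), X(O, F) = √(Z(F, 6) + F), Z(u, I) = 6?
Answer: 449 - 2*√2/11 ≈ 448.74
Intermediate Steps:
X(O, F) = √(6 + F)
p(H) = 8 - H/11 (p(H) = (-88 + H)/(-11) = (-88 + H)*(-1/11) = 8 - H/11)
(-3*(8 - 1))² + p(X(14, 2)) = (-3*(8 - 1))² + (8 - √(6 + 2)/11) = (-3*7)² + (8 - 2*√2/11) = (-21)² + (8 - 2*√2/11) = 441 + (8 - 2*√2/11) = 449 - 2*√2/11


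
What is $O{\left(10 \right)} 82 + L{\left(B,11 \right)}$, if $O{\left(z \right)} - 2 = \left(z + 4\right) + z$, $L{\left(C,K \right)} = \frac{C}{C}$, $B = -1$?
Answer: $2133$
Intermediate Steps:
$L{\left(C,K \right)} = 1$
$O{\left(z \right)} = 6 + 2 z$ ($O{\left(z \right)} = 2 + \left(\left(z + 4\right) + z\right) = 2 + \left(\left(4 + z\right) + z\right) = 2 + \left(4 + 2 z\right) = 6 + 2 z$)
$O{\left(10 \right)} 82 + L{\left(B,11 \right)} = \left(6 + 2 \cdot 10\right) 82 + 1 = \left(6 + 20\right) 82 + 1 = 26 \cdot 82 + 1 = 2132 + 1 = 2133$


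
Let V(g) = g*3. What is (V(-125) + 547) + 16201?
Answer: 16373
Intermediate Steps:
V(g) = 3*g
(V(-125) + 547) + 16201 = (3*(-125) + 547) + 16201 = (-375 + 547) + 16201 = 172 + 16201 = 16373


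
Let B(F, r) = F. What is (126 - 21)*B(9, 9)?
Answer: 945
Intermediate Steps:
(126 - 21)*B(9, 9) = (126 - 21)*9 = 105*9 = 945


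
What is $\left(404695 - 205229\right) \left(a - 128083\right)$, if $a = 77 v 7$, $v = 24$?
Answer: $-22967911502$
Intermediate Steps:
$a = 12936$ ($a = 77 \cdot 24 \cdot 7 = 1848 \cdot 7 = 12936$)
$\left(404695 - 205229\right) \left(a - 128083\right) = \left(404695 - 205229\right) \left(12936 - 128083\right) = 199466 \left(-115147\right) = -22967911502$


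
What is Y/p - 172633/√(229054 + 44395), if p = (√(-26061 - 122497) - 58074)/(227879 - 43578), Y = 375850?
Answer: -2011379367291450/1686369017 - 172633*√273449/273449 - 34634765425*I*√148558/1686369017 ≈ -1.1931e+6 - 7916.0*I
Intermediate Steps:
p = -58074/184301 + I*√148558/184301 (p = (√(-148558) - 58074)/184301 = (I*√148558 - 58074)*(1/184301) = (-58074 + I*√148558)*(1/184301) = -58074/184301 + I*√148558/184301 ≈ -0.3151 + 0.0020913*I)
Y/p - 172633/√(229054 + 44395) = 375850/(-58074/184301 + I*√148558/184301) - 172633/√(229054 + 44395) = 375850/(-58074/184301 + I*√148558/184301) - 172633*√273449/273449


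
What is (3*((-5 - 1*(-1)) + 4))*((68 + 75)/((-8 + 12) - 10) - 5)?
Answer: 0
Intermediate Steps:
(3*((-5 - 1*(-1)) + 4))*((68 + 75)/((-8 + 12) - 10) - 5) = (3*((-5 + 1) + 4))*(143/(4 - 10) - 5) = (3*(-4 + 4))*(143/(-6) - 5) = (3*0)*(143*(-⅙) - 5) = 0*(-143/6 - 5) = 0*(-173/6) = 0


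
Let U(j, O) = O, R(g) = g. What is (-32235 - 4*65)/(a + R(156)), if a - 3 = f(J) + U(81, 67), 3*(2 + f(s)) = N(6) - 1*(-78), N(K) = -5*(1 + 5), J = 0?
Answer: -6499/48 ≈ -135.40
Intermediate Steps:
N(K) = -30 (N(K) = -5*6 = -30)
f(s) = 14 (f(s) = -2 + (-30 - 1*(-78))/3 = -2 + (-30 + 78)/3 = -2 + (⅓)*48 = -2 + 16 = 14)
a = 84 (a = 3 + (14 + 67) = 3 + 81 = 84)
(-32235 - 4*65)/(a + R(156)) = (-32235 - 4*65)/(84 + 156) = (-32235 - 260)/240 = -32495*1/240 = -6499/48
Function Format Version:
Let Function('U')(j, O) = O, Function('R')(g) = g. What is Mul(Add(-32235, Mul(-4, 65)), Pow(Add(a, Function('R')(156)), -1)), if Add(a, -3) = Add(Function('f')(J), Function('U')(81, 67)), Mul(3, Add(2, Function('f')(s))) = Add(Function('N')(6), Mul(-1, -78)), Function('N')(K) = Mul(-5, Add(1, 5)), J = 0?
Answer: Rational(-6499, 48) ≈ -135.40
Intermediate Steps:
Function('N')(K) = -30 (Function('N')(K) = Mul(-5, 6) = -30)
Function('f')(s) = 14 (Function('f')(s) = Add(-2, Mul(Rational(1, 3), Add(-30, Mul(-1, -78)))) = Add(-2, Mul(Rational(1, 3), Add(-30, 78))) = Add(-2, Mul(Rational(1, 3), 48)) = Add(-2, 16) = 14)
a = 84 (a = Add(3, Add(14, 67)) = Add(3, 81) = 84)
Mul(Add(-32235, Mul(-4, 65)), Pow(Add(a, Function('R')(156)), -1)) = Mul(Add(-32235, Mul(-4, 65)), Pow(Add(84, 156), -1)) = Mul(Add(-32235, -260), Pow(240, -1)) = Mul(-32495, Rational(1, 240)) = Rational(-6499, 48)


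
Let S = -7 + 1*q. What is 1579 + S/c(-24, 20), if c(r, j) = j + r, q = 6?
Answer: 6317/4 ≈ 1579.3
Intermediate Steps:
S = -1 (S = -7 + 1*6 = -7 + 6 = -1)
1579 + S/c(-24, 20) = 1579 - 1/(20 - 24) = 1579 - 1/(-4) = 1579 - 1*(-¼) = 1579 + ¼ = 6317/4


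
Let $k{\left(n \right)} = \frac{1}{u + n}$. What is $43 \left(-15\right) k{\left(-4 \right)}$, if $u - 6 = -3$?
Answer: $645$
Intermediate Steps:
$u = 3$ ($u = 6 - 3 = 3$)
$k{\left(n \right)} = \frac{1}{3 + n}$
$43 \left(-15\right) k{\left(-4 \right)} = \frac{43 \left(-15\right)}{3 - 4} = - \frac{645}{-1} = \left(-645\right) \left(-1\right) = 645$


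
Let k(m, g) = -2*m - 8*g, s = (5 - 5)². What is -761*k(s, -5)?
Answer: -30440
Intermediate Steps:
s = 0 (s = 0² = 0)
k(m, g) = -8*g - 2*m
-761*k(s, -5) = -761*(-8*(-5) - 2*0) = -761*(40 + 0) = -761*40 = -30440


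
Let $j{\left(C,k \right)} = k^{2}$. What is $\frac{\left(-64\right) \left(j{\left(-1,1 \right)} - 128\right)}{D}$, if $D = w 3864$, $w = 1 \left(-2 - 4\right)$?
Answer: $- \frac{508}{1449} \approx -0.35059$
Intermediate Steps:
$w = -6$ ($w = 1 \left(-6\right) = -6$)
$D = -23184$ ($D = \left(-6\right) 3864 = -23184$)
$\frac{\left(-64\right) \left(j{\left(-1,1 \right)} - 128\right)}{D} = \frac{\left(-64\right) \left(1^{2} - 128\right)}{-23184} = - 64 \left(1 - 128\right) \left(- \frac{1}{23184}\right) = \left(-64\right) \left(-127\right) \left(- \frac{1}{23184}\right) = 8128 \left(- \frac{1}{23184}\right) = - \frac{508}{1449}$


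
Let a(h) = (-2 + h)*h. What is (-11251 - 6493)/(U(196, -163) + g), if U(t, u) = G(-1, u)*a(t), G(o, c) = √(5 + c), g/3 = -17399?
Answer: 926183568/231164809817 + 674697856*I*√158/231164809817 ≈ 0.0040066 + 0.036687*I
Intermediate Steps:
g = -52197 (g = 3*(-17399) = -52197)
a(h) = h*(-2 + h)
U(t, u) = t*√(5 + u)*(-2 + t) (U(t, u) = √(5 + u)*(t*(-2 + t)) = t*√(5 + u)*(-2 + t))
(-11251 - 6493)/(U(196, -163) + g) = (-11251 - 6493)/(196*√(5 - 163)*(-2 + 196) - 52197) = -17744/(196*√(-158)*194 - 52197) = -17744/(196*(I*√158)*194 - 52197) = -17744/(38024*I*√158 - 52197) = -17744/(-52197 + 38024*I*√158)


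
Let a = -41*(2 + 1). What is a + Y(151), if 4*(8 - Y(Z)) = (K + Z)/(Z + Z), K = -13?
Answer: -69529/604 ≈ -115.11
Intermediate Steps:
Y(Z) = 8 - (-13 + Z)/(8*Z) (Y(Z) = 8 - (-13 + Z)/(4*(Z + Z)) = 8 - (-13 + Z)/(4*(2*Z)) = 8 - (-13 + Z)*1/(2*Z)/4 = 8 - (-13 + Z)/(8*Z))
a = -123 (a = -41*3 = -123)
a + Y(151) = -123 + (⅛)*(13 + 63*151)/151 = -123 + (⅛)*(1/151)*(13 + 9513) = -123 + (⅛)*(1/151)*9526 = -123 + 4763/604 = -69529/604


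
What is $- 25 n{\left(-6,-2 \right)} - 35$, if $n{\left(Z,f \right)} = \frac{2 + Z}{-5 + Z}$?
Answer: $- \frac{485}{11} \approx -44.091$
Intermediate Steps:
$n{\left(Z,f \right)} = \frac{2 + Z}{-5 + Z}$
$- 25 n{\left(-6,-2 \right)} - 35 = - 25 \frac{2 - 6}{-5 - 6} - 35 = - 25 \frac{1}{-11} \left(-4\right) - 35 = - 25 \left(\left(- \frac{1}{11}\right) \left(-4\right)\right) - 35 = \left(-25\right) \frac{4}{11} - 35 = - \frac{100}{11} - 35 = - \frac{485}{11}$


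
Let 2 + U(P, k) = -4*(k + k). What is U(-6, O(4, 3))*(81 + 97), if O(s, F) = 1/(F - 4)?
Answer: 1068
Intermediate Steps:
O(s, F) = 1/(-4 + F)
U(P, k) = -2 - 8*k (U(P, k) = -2 - 4*(k + k) = -2 - 8*k)
U(-6, O(4, 3))*(81 + 97) = (-2 - 8/(-4 + 3))*(81 + 97) = (-2 - 8/(-1))*178 = (-2 - 8*(-1))*178 = (-2 + 8)*178 = 6*178 = 1068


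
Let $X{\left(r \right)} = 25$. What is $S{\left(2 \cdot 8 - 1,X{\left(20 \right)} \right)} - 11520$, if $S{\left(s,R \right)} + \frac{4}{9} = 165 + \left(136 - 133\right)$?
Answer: $- \frac{102172}{9} \approx -11352.0$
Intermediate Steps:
$S{\left(s,R \right)} = \frac{1508}{9}$ ($S{\left(s,R \right)} = - \frac{4}{9} + \left(165 + \left(136 - 133\right)\right) = - \frac{4}{9} + \left(165 + 3\right) = - \frac{4}{9} + 168 = \frac{1508}{9}$)
$S{\left(2 \cdot 8 - 1,X{\left(20 \right)} \right)} - 11520 = \frac{1508}{9} - 11520 = - \frac{102172}{9}$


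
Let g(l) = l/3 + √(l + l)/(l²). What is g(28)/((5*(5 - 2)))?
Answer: 28/45 + √14/5880 ≈ 0.62286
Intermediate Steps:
g(l) = l/3 + √2/l^(3/2) (g(l) = l*(⅓) + √(2*l)/l² = l/3 + (√2*√l)/l² = l/3 + √2/l^(3/2))
g(28)/((5*(5 - 2))) = ((⅓)*28 + √2/28^(3/2))/((5*(5 - 2))) = (28/3 + √2*(√7/392))/((5*3)) = (28/3 + √14/392)/15 = (28/3 + √14/392)*(1/15) = 28/45 + √14/5880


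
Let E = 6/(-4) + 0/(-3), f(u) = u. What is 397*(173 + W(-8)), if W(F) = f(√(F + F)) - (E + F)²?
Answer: 131407/4 + 1588*I ≈ 32852.0 + 1588.0*I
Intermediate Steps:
E = -3/2 (E = 6*(-¼) + 0*(-⅓) = -3/2 + 0 = -3/2 ≈ -1.5000)
W(F) = -(-3/2 + F)² + √2*√F (W(F) = √(F + F) - (-3/2 + F)² = √(2*F) - (-3/2 + F)² = √2*√F - (-3/2 + F)² = -(-3/2 + F)² + √2*√F)
397*(173 + W(-8)) = 397*(173 + (-(-3 + 2*(-8))²/4 + √2*√(-8))) = 397*(173 + (-(-3 - 16)²/4 + √2*(2*I*√2))) = 397*(173 + (-¼*(-19)² + 4*I)) = 397*(173 + (-¼*361 + 4*I)) = 397*(173 + (-361/4 + 4*I)) = 397*(331/4 + 4*I) = 131407/4 + 1588*I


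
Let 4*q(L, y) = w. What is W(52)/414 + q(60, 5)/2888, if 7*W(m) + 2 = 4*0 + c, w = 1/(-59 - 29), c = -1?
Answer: -508771/491006208 ≈ -0.0010362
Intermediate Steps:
w = -1/88 (w = 1/(-88) = -1/88 ≈ -0.011364)
W(m) = -3/7 (W(m) = -2/7 + (4*0 - 1)/7 = -2/7 + (0 - 1)/7 = -2/7 + (1/7)*(-1) = -2/7 - 1/7 = -3/7)
q(L, y) = -1/352 (q(L, y) = (1/4)*(-1/88) = -1/352)
W(52)/414 + q(60, 5)/2888 = -3/7/414 - 1/352/2888 = -3/7*1/414 - 1/352*1/2888 = -1/966 - 1/1016576 = -508771/491006208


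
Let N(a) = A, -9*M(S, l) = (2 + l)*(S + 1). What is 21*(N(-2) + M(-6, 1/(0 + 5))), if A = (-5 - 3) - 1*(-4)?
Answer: -175/3 ≈ -58.333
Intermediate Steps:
A = -4 (A = -8 + 4 = -4)
M(S, l) = -(1 + S)*(2 + l)/9 (M(S, l) = -(2 + l)*(S + 1)/9 = -(2 + l)*(1 + S)/9 = -(1 + S)*(2 + l)/9)
N(a) = -4
21*(N(-2) + M(-6, 1/(0 + 5))) = 21*(-4 + (-2/9 - 2/9*(-6) - 1/(9*(0 + 5)) - 1/9*(-6)/(0 + 5))) = 21*(-4 + (-2/9 + 4/3 - 1/9/5 - 1/9*(-6)/5)) = 21*(-4 + (-2/9 + 4/3 - 1/9*1/5 - 1/9*(-6)*1/5)) = 21*(-4 + (-2/9 + 4/3 - 1/45 + 2/15)) = 21*(-4 + 11/9) = 21*(-25/9) = -175/3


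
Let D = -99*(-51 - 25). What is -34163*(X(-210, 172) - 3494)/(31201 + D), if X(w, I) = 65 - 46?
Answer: 4748657/1549 ≈ 3065.6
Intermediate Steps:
D = 7524 (D = -99*(-76) = 7524)
X(w, I) = 19
-34163*(X(-210, 172) - 3494)/(31201 + D) = -34163*(19 - 3494)/(31201 + 7524) = -34163/(38725/(-3475)) = -34163/(38725*(-1/3475)) = -34163/(-1549/139) = -34163*(-139/1549) = 4748657/1549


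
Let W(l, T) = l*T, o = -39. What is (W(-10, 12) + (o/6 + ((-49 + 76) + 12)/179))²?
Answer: 2043853681/128164 ≈ 15947.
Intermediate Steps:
W(l, T) = T*l
(W(-10, 12) + (o/6 + ((-49 + 76) + 12)/179))² = (12*(-10) + (-39/6 + ((-49 + 76) + 12)/179))² = (-120 + (-39*⅙ + (27 + 12)*(1/179)))² = (-120 + (-13/2 + 39*(1/179)))² = (-120 + (-13/2 + 39/179))² = (-120 - 2249/358)² = (-45209/358)² = 2043853681/128164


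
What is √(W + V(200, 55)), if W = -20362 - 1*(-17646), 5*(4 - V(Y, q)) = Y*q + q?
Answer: 3*I*√547 ≈ 70.164*I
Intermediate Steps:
V(Y, q) = 4 - q/5 - Y*q/5 (V(Y, q) = 4 - (Y*q + q)/5 = 4 - (q + Y*q)/5 = 4 + (-q/5 - Y*q/5) = 4 - q/5 - Y*q/5)
W = -2716 (W = -20362 + 17646 = -2716)
√(W + V(200, 55)) = √(-2716 + (4 - ⅕*55 - ⅕*200*55)) = √(-2716 + (4 - 11 - 2200)) = √(-2716 - 2207) = √(-4923) = 3*I*√547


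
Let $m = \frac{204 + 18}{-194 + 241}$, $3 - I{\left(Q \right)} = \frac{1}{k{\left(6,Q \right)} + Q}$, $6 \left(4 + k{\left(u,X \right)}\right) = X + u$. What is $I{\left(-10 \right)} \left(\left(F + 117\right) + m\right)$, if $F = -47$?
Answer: $\frac{118530}{517} \approx 229.26$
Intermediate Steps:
$k{\left(u,X \right)} = -4 + \frac{X}{6} + \frac{u}{6}$ ($k{\left(u,X \right)} = -4 + \frac{X + u}{6} = -4 + \left(\frac{X}{6} + \frac{u}{6}\right) = -4 + \frac{X}{6} + \frac{u}{6}$)
$I{\left(Q \right)} = 3 - \frac{1}{-3 + \frac{7 Q}{6}}$ ($I{\left(Q \right)} = 3 - \frac{1}{\left(-4 + \frac{Q}{6} + \frac{1}{6} \cdot 6\right) + Q} = 3 - \frac{1}{\left(-4 + \frac{Q}{6} + 1\right) + Q} = 3 - \frac{1}{\left(-3 + \frac{Q}{6}\right) + Q} = 3 - \frac{1}{-3 + \frac{7 Q}{6}}$)
$m = \frac{222}{47} \approx 4.7234$
$I{\left(-10 \right)} \left(\left(F + 117\right) + m\right) = \frac{3 \left(-20 + 7 \left(-10\right)\right)}{-18 + 7 \left(-10\right)} \left(\left(-47 + 117\right) + \frac{222}{47}\right) = \frac{3 \left(-20 - 70\right)}{-18 - 70} \left(70 + \frac{222}{47}\right) = 3 \frac{1}{-88} \left(-90\right) \frac{3512}{47} = 3 \left(- \frac{1}{88}\right) \left(-90\right) \frac{3512}{47} = \frac{135}{44} \cdot \frac{3512}{47} = \frac{118530}{517}$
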